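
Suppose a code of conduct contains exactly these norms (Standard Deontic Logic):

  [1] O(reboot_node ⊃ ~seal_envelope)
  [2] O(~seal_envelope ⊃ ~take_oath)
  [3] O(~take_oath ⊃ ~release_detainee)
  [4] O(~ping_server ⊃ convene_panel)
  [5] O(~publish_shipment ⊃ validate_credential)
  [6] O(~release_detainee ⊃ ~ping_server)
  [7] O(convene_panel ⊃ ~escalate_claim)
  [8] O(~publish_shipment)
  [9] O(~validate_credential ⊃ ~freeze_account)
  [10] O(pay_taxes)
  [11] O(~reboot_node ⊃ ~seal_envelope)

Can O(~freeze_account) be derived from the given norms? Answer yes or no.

Premise 9 is O(~validate_credential ⊃ ~freeze_account), but O(~validate_credential) is not derivable from the premises, so it does not yield O(~freeze_account).
No other premise forces O(~freeze_account). An ideal world satisfying every premise can still have ~freeze_account false, so O(~freeze_account) is not derivable.

No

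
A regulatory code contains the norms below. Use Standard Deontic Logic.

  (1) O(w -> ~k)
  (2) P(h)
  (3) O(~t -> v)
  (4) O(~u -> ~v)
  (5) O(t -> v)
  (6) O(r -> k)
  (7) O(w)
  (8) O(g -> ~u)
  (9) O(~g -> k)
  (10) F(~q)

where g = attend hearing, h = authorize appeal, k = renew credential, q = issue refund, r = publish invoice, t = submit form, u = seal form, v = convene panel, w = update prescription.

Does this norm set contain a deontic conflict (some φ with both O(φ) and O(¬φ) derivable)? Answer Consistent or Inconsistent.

Premises 5 and 3 are O(t -> v) and O(~t -> v); every ideal world satisfies t or ~t, so in either case v holds — hence O(v).
The contrapositive of premise 4 (O(~u -> ~v)) is O(v -> u), and O(v) is already established, so O(u).
Premise 8, O(g -> ~u), contraposes to O(u -> ~g); with O(u) we get O(~g).
With premise 9, O(~g -> k), the K-axiom yields O(k).
Premise 1, O(w -> ~k), contraposes to O(k -> ~w); with O(k) we get O(~w).
But premise 7 directly asserts O(w).
We now have both O(~w) and O(w) — w is simultaneously obligatory and forbidden, violating the D-axiom.

Inconsistent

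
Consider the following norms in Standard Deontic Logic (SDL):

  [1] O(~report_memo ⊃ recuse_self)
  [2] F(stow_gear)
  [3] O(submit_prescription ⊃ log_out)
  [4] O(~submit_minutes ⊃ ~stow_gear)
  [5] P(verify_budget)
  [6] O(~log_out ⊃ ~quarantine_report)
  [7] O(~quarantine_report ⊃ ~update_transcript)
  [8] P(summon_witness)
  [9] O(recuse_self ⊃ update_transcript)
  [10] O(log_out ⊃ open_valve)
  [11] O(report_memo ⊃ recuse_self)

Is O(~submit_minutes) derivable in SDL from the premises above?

Premise 4 is O(~submit_minutes ⊃ ~stow_gear); even if O(~stow_gear) held, inferring O(~submit_minutes) would be affirming the consequent — invalid.
No other premise forces O(~submit_minutes). An ideal world satisfying every premise can still have ~submit_minutes false, so O(~submit_minutes) is not derivable.

No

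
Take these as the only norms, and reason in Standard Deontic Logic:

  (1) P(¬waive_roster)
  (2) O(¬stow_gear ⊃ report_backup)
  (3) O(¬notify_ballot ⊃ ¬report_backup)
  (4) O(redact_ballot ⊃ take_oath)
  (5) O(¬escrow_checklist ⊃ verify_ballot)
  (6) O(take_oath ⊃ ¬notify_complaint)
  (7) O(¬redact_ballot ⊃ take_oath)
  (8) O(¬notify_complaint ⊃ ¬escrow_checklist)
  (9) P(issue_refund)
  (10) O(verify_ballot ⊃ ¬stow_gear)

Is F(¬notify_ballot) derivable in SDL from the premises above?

Premises 7 and 4 cover both cases: O(¬redact_ballot ⊃ take_oath) and O(redact_ballot ⊃ take_oath). Since ¬redact_ballot ∨ redact_ballot is a tautology, O(take_oath) follows.
From O(take_oath) and premise 6, O(take_oath ⊃ ¬notify_complaint), we obtain O(¬notify_complaint).
From O(¬notify_complaint) and premise 8, O(¬notify_complaint ⊃ ¬escrow_checklist), we obtain O(¬escrow_checklist).
Premise 5 is O(¬escrow_checklist ⊃ verify_ballot); since O(¬escrow_checklist), deontic closure gives O(verify_ballot).
Premise 10 is O(verify_ballot ⊃ ¬stow_gear); since O(verify_ballot), deontic closure gives O(¬stow_gear).
Premise 2 is O(¬stow_gear ⊃ report_backup); since O(¬stow_gear), deontic closure gives O(report_backup).
The contrapositive of premise 3 (O(¬notify_ballot ⊃ ¬report_backup)) is O(report_backup ⊃ notify_ballot), and O(report_backup) is already established, so O(notify_ballot).
Premises 1, 9 do not contribute to this derivation.
So O(notify_ballot) holds, i.e. F(¬notify_ballot). The claim follows.

Yes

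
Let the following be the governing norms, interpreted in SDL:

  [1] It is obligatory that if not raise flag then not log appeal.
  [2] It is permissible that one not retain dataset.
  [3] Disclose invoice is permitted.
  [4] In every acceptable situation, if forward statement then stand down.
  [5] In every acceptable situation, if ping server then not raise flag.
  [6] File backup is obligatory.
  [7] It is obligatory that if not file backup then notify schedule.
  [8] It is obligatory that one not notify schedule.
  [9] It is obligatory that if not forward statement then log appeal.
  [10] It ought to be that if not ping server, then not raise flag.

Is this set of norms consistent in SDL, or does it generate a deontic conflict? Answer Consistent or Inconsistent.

Premise 7 is O(¬file_backup → notify_schedule), but O(¬file_backup) is not derivable from the premises, so it does not yield O(notify_schedule).
So O(notify_schedule) is not derivable, and the apparent clash with O(¬notify_schedule) does not arise.
A world satisfying every obligation exists (e.g. disclose_invoice=false, file_backup=true, forward_statement=true, log_appeal=false, notify_schedule=false, ping_server=false, raise_flag=false, retain_dataset=false, stand_down=true); no atom is both obligatory and forbidden, so the set is consistent.

Consistent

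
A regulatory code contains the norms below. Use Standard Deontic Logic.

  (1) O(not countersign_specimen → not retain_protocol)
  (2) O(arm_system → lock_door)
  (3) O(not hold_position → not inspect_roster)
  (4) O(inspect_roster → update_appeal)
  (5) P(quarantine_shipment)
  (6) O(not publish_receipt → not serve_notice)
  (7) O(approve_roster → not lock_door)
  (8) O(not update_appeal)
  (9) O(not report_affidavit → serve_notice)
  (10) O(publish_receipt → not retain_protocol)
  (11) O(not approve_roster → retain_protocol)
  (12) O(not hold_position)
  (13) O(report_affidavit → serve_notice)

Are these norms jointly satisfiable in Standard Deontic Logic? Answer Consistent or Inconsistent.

Premise 4 is O(inspect_roster → update_appeal), but O(inspect_roster) is not derivable from the premises, so it does not yield O(update_appeal).
So O(update_appeal) is not derivable, and the apparent clash with O(not update_appeal) does not arise.
A world satisfying every obligation exists (e.g. approve_roster=true, arm_system=false, countersign_specimen=false, hold_position=false, inspect_roster=false, lock_door=false, publish_receipt=true, quarantine_shipment=false, report_affidavit=false, retain_protocol=false, serve_notice=true, update_appeal=false); no atom is both obligatory and forbidden, so the set is consistent.

Consistent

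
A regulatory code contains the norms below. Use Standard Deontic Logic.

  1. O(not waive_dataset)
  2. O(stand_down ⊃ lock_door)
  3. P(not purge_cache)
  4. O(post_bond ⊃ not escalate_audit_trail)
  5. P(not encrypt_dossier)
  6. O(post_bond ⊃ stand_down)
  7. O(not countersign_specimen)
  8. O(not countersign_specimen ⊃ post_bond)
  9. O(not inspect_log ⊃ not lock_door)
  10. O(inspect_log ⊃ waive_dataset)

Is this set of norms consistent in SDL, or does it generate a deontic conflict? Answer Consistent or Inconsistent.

Inconsistent

Premise 1 gives O(not waive_dataset).
Premise 10 is O(inspect_log ⊃ waive_dataset); contrapositively O(not waive_dataset ⊃ not inspect_log). Since O(not waive_dataset) holds, K gives O(not inspect_log).
Premise 9 is O(not inspect_log ⊃ not lock_door); since O(not inspect_log), deontic closure gives O(not lock_door).
Premise 2 is O(stand_down ⊃ lock_door); contrapositively O(not lock_door ⊃ not stand_down). Since O(not lock_door) holds, K gives O(not stand_down).
Premise 6 is O(post_bond ⊃ stand_down); contrapositively O(not stand_down ⊃ not post_bond). Since O(not stand_down) holds, K gives O(not post_bond).
The contrapositive of premise 8 (O(not countersign_specimen ⊃ post_bond)) is O(not post_bond ⊃ countersign_specimen), and O(not post_bond) is already established, so O(countersign_specimen).
However, premise 7 gives O(not countersign_specimen).
We now have both O(countersign_specimen) and O(not countersign_specimen) — countersign_specimen is simultaneously obligatory and forbidden, violating the D-axiom.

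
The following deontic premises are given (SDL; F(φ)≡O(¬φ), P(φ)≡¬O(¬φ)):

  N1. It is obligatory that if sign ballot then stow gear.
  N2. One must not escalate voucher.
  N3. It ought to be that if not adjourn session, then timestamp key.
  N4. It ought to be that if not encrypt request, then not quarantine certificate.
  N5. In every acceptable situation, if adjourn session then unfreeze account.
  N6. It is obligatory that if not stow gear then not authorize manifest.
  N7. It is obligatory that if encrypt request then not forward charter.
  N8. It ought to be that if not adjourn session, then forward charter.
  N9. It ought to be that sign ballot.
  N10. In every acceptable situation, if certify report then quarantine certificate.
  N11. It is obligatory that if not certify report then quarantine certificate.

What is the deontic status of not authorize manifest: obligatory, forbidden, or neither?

Premise 6 is O(¬stow_gear → ¬authorize_manifest), but O(¬stow_gear) is not derivable from the premises, so it does not yield O(¬authorize_manifest).
No premise or chain of K-axiom applications forces O(¬authorize_manifest), and none forces O(authorize_manifest). So ¬authorize_manifest is neither obligatory nor forbidden under these norms.

Neither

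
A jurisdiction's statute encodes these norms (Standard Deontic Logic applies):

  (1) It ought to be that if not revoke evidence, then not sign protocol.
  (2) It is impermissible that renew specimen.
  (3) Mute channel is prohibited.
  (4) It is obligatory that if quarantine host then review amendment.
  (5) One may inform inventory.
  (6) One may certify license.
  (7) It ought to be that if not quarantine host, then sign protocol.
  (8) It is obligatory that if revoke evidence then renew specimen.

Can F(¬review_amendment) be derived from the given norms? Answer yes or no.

F(renew_specimen) at premise 2 means O(¬renew_specimen).
Premise 8, O(revoke_evidence → renew_specimen), contraposes to O(¬renew_specimen → ¬revoke_evidence); with O(¬renew_specimen) we get O(¬revoke_evidence).
Applying K to premise 1 (O(¬revoke_evidence → ¬sign_protocol)) and O(¬revoke_evidence) yields O(¬sign_protocol).
Premise 7 is O(¬quarantine_host → sign_protocol); contrapositively O(¬sign_protocol → quarantine_host). Since O(¬sign_protocol) holds, K gives O(quarantine_host).
Applying K to premise 4 (O(quarantine_host → review_amendment)) and O(quarantine_host) yields O(review_amendment).
Premises 3, 5, 6 do not contribute to this derivation.
So O(review_amendment) holds, i.e. F(¬review_amendment). The claim follows.

Yes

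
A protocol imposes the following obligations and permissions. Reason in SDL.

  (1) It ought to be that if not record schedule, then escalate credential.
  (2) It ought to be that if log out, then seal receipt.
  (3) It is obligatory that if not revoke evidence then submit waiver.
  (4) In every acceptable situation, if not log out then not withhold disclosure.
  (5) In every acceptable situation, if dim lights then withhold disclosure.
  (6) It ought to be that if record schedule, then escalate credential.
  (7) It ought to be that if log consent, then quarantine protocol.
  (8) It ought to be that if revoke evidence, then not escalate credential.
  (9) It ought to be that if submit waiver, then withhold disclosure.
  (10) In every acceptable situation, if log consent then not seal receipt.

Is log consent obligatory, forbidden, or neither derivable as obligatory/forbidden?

Premises 1 and 6 are O(¬record_schedule → escalate_credential) and O(record_schedule → escalate_credential); every ideal world satisfies ¬record_schedule or record_schedule, so in either case escalate_credential holds — hence O(escalate_credential).
Premise 8, O(revoke_evidence → ¬escalate_credential), contraposes to O(escalate_credential → ¬revoke_evidence); with O(escalate_credential) we get O(¬revoke_evidence).
From O(¬revoke_evidence) and premise 3, O(¬revoke_evidence → submit_waiver), we obtain O(submit_waiver).
Applying K to premise 9 (O(submit_waiver → withhold_disclosure)) and O(submit_waiver) yields O(withhold_disclosure).
Premise 4 is O(¬log_out → ¬withhold_disclosure); contrapositively O(withhold_disclosure → log_out). Since O(withhold_disclosure) holds, K gives O(log_out).
From O(log_out) and premise 2, O(log_out → seal_receipt), we obtain O(seal_receipt).
Premise 10 is O(log_consent → ¬seal_receipt); contrapositively O(seal_receipt → ¬log_consent). Since O(seal_receipt) holds, K gives O(¬log_consent).
Premises 5, 7 do not contribute to this derivation.
Thus O(¬log_consent), which is F(log_consent): log_consent is forbidden.

Forbidden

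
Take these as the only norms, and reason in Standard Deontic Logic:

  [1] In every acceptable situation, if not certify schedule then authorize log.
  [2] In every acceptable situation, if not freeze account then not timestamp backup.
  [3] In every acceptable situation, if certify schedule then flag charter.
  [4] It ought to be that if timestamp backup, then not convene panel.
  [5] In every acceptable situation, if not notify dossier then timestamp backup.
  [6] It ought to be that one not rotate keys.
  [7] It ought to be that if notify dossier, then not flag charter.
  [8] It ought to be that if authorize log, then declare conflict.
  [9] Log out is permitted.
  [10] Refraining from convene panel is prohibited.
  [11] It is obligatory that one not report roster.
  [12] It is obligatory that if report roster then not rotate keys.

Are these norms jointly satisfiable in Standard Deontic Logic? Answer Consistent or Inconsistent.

Premise 12 is O(report_roster → ¬rotate_keys); even if O(¬rotate_keys) held, inferring O(report_roster) would be affirming the consequent — invalid.
So O(report_roster) is not derivable, and the apparent clash with O(¬report_roster) does not arise.
A world satisfying every obligation exists (e.g. authorize_log=true, certify_schedule=false, convene_panel=true, declare_conflict=true, flag_charter=false, freeze_account=false, log_out=false, notify_dossier=true, report_roster=false, rotate_keys=false, timestamp_backup=false); no atom is both obligatory and forbidden, so the set is consistent.

Consistent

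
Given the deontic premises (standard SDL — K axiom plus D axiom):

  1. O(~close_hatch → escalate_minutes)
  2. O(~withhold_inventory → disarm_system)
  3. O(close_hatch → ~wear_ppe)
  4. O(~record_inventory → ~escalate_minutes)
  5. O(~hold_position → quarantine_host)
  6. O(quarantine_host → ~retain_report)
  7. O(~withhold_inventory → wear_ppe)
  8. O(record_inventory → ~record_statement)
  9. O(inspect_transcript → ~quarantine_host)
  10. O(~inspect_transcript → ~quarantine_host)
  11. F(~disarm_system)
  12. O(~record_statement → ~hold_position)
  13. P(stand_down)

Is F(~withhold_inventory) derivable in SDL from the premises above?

By case analysis on inspect_transcript: premise 9 gives O(inspect_transcript → ~quarantine_host) and premise 10 gives O(~inspect_transcript → ~quarantine_host), so O(~quarantine_host) either way.
Premise 5, O(~hold_position → quarantine_host), contraposes to O(~quarantine_host → hold_position); with O(~quarantine_host) we get O(hold_position).
Premise 12 is O(~record_statement → ~hold_position); contrapositively O(hold_position → record_statement). Since O(hold_position) holds, K gives O(record_statement).
Premise 8 is O(record_inventory → ~record_statement); contrapositively O(record_statement → ~record_inventory). Since O(record_statement) holds, K gives O(~record_inventory).
With premise 4, O(~record_inventory → ~escalate_minutes), the K-axiom yields O(~escalate_minutes).
Premise 1 is O(~close_hatch → escalate_minutes); contrapositively O(~escalate_minutes → close_hatch). Since O(~escalate_minutes) holds, K gives O(close_hatch).
With premise 3, O(close_hatch → ~wear_ppe), the K-axiom yields O(~wear_ppe).
The contrapositive of premise 7 (O(~withhold_inventory → wear_ppe)) is O(~wear_ppe → withhold_inventory), and O(~wear_ppe) is already established, so O(withhold_inventory).
Premises 2, 6, 11, 13 do not contribute to this derivation.
So O(withhold_inventory) holds, i.e. F(~withhold_inventory). The claim follows.

Yes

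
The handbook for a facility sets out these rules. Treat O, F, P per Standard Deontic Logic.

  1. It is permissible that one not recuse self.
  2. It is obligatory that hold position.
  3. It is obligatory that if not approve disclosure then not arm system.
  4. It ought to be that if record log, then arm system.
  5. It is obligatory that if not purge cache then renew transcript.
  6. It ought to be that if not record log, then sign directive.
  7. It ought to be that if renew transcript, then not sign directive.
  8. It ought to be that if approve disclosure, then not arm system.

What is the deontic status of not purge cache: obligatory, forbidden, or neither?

Premises 3 and 8 cover both cases: O(¬approve_disclosure → ¬arm_system) and O(approve_disclosure → ¬arm_system). Since ¬approve_disclosure ∨ approve_disclosure is a tautology, O(¬arm_system) follows.
Premise 4, O(record_log → arm_system), contraposes to O(¬arm_system → ¬record_log); with O(¬arm_system) we get O(¬record_log).
From O(¬record_log) and premise 6, O(¬record_log → sign_directive), we obtain O(sign_directive).
Premise 7 is O(renew_transcript → ¬sign_directive); contrapositively O(sign_directive → ¬renew_transcript). Since O(sign_directive) holds, K gives O(¬renew_transcript).
The contrapositive of premise 5 (O(¬purge_cache → renew_transcript)) is O(¬renew_transcript → purge_cache), and O(¬renew_transcript) is already established, so O(purge_cache).
Premises 1, 2 do not contribute to this derivation.
Thus O(purge_cache), which is F(¬purge_cache): ¬purge_cache is forbidden.

Forbidden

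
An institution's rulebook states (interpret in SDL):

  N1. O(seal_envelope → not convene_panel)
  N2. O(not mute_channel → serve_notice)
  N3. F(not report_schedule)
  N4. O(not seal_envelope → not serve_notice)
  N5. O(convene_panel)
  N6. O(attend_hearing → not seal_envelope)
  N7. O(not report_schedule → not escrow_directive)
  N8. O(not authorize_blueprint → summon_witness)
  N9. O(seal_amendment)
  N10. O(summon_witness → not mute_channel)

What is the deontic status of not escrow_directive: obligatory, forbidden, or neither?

Premise 7 is O(not report_schedule → not escrow_directive), but O(not report_schedule) is not derivable from the premises, so it does not yield O(not escrow_directive).
No premise or chain of K-axiom applications forces O(not escrow_directive), and none forces O(escrow_directive). So not escrow_directive is neither obligatory nor forbidden under these norms.

Neither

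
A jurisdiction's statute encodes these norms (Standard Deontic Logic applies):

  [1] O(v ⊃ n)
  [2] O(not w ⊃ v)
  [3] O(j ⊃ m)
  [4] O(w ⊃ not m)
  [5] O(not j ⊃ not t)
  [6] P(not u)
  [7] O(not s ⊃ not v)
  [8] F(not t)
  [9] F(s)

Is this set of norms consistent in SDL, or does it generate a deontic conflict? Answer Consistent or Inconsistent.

Inconsistent

Premise 9 is F(s), i.e. O(not s).
From O(not s) and premise 7, O(not s ⊃ not v), we obtain O(not v).
Premise 2 is O(not w ⊃ v); contrapositively O(not v ⊃ w). Since O(not v) holds, K gives O(w).
From O(w) and premise 4, O(w ⊃ not m), we obtain O(not m).
Premise 3 is O(j ⊃ m); contrapositively O(not m ⊃ not j). Since O(not m) holds, K gives O(not j).
With premise 5, O(not j ⊃ not t), the K-axiom yields O(not t).
But premise 8, F(not t), means O(t).
We now have both O(not t) and O(t) — t is simultaneously obligatory and forbidden, violating the D-axiom.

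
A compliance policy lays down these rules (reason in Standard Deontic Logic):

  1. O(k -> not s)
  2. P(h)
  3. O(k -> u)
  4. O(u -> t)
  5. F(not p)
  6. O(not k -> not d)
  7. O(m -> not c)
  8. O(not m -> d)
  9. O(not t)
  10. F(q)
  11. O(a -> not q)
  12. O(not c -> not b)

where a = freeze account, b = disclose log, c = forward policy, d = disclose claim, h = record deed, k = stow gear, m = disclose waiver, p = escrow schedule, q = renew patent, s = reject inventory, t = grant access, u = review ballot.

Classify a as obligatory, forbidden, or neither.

Premise 11 is O(a -> not q); even if O(not q) held, inferring O(a) would be affirming the consequent — invalid.
No premise or chain of K-axiom applications forces O(a), and none forces O(not a). So a is neither obligatory nor forbidden under these norms.

Neither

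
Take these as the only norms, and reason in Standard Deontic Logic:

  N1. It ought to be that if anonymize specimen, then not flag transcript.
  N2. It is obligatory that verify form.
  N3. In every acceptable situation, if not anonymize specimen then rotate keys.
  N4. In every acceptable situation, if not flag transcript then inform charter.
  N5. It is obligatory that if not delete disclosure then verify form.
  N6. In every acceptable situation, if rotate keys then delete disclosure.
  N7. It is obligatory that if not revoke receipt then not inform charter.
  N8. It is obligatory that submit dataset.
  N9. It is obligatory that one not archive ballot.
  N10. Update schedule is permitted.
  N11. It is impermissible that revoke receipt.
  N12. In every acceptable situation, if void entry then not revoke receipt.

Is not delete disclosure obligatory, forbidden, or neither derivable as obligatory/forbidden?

Forbidden

Premise 11 is F(revoke_receipt), i.e. O(¬revoke_receipt).
Applying K to premise 7 (O(¬revoke_receipt → ¬inform_charter)) and O(¬revoke_receipt) yields O(¬inform_charter).
Premise 4 is O(¬flag_transcript → inform_charter); contrapositively O(¬inform_charter → flag_transcript). Since O(¬inform_charter) holds, K gives O(flag_transcript).
Premise 1, O(anonymize_specimen → ¬flag_transcript), contraposes to O(flag_transcript → ¬anonymize_specimen); with O(flag_transcript) we get O(¬anonymize_specimen).
From O(¬anonymize_specimen) and premise 3, O(¬anonymize_specimen → rotate_keys), we obtain O(rotate_keys).
From O(rotate_keys) and premise 6, O(rotate_keys → delete_disclosure), we obtain O(delete_disclosure).
Premises 2, 5, 8, 9, 10, 12 do not contribute to this derivation.
Thus O(delete_disclosure), which is F(¬delete_disclosure): ¬delete_disclosure is forbidden.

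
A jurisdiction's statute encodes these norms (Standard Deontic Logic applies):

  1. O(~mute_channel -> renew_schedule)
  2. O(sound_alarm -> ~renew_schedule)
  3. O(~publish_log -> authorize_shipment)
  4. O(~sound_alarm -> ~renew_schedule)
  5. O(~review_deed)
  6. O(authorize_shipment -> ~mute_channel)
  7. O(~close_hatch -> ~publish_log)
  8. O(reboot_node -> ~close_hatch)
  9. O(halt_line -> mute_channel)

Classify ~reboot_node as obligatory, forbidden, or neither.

By case analysis on ~sound_alarm: premise 4 gives O(~sound_alarm -> ~renew_schedule) and premise 2 gives O(sound_alarm -> ~renew_schedule), so O(~renew_schedule) either way.
The contrapositive of premise 1 (O(~mute_channel -> renew_schedule)) is O(~renew_schedule -> mute_channel), and O(~renew_schedule) is already established, so O(mute_channel).
Premise 6 is O(authorize_shipment -> ~mute_channel); contrapositively O(mute_channel -> ~authorize_shipment). Since O(mute_channel) holds, K gives O(~authorize_shipment).
Premise 3 is O(~publish_log -> authorize_shipment); contrapositively O(~authorize_shipment -> publish_log). Since O(~authorize_shipment) holds, K gives O(publish_log).
Premise 7, O(~close_hatch -> ~publish_log), contraposes to O(publish_log -> close_hatch); with O(publish_log) we get O(close_hatch).
The contrapositive of premise 8 (O(reboot_node -> ~close_hatch)) is O(close_hatch -> ~reboot_node), and O(close_hatch) is already established, so O(~reboot_node).
Premises 5, 9 do not contribute to this derivation.
Hence ~reboot_node is obligatory.

Obligatory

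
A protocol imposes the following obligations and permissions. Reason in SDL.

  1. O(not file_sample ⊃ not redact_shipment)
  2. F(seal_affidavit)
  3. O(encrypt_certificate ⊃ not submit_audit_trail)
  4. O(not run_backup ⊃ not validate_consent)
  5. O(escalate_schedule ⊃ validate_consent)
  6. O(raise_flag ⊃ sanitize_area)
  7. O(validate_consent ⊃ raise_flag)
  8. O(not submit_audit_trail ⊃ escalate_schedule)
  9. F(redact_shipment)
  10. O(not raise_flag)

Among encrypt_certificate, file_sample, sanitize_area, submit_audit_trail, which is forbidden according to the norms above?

Premise 10 states O(not raise_flag) outright.
The contrapositive of premise 7 (O(validate_consent ⊃ raise_flag)) is O(not raise_flag ⊃ not validate_consent), and O(not raise_flag) is already established, so O(not validate_consent).
Premise 5, O(escalate_schedule ⊃ validate_consent), contraposes to O(not validate_consent ⊃ not escalate_schedule); with O(not validate_consent) we get O(not escalate_schedule).
Premise 8, O(not submit_audit_trail ⊃ escalate_schedule), contraposes to O(not escalate_schedule ⊃ submit_audit_trail); with O(not escalate_schedule) we get O(submit_audit_trail).
Premise 3, O(encrypt_certificate ⊃ not submit_audit_trail), contraposes to O(submit_audit_trail ⊃ not encrypt_certificate); with O(submit_audit_trail) we get O(not encrypt_certificate).
So O(not encrypt_certificate) holds, i.e. encrypt_certificate is forbidden. None of the other listed options is forbidden under the premises.

encrypt_certificate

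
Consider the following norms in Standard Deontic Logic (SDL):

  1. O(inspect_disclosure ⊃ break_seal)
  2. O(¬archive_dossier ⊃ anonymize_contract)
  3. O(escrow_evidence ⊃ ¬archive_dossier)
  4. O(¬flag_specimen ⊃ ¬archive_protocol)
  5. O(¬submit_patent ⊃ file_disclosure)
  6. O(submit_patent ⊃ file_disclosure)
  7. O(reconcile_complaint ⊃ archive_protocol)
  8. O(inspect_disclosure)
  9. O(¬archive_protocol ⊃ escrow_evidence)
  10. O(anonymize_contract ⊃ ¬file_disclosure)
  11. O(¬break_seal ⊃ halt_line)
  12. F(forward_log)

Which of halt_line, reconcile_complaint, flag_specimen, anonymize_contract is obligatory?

flag_specimen

By case analysis on submit_patent: premise 6 gives O(submit_patent ⊃ file_disclosure) and premise 5 gives O(¬submit_patent ⊃ file_disclosure), so O(file_disclosure) either way.
Premise 10, O(anonymize_contract ⊃ ¬file_disclosure), contraposes to O(file_disclosure ⊃ ¬anonymize_contract); with O(file_disclosure) we get O(¬anonymize_contract).
Premise 2 is O(¬archive_dossier ⊃ anonymize_contract); contrapositively O(¬anonymize_contract ⊃ archive_dossier). Since O(¬anonymize_contract) holds, K gives O(archive_dossier).
The contrapositive of premise 3 (O(escrow_evidence ⊃ ¬archive_dossier)) is O(archive_dossier ⊃ ¬escrow_evidence), and O(archive_dossier) is already established, so O(¬escrow_evidence).
Premise 9 is O(¬archive_protocol ⊃ escrow_evidence); contrapositively O(¬escrow_evidence ⊃ archive_protocol). Since O(¬escrow_evidence) holds, K gives O(archive_protocol).
Premise 4 is O(¬flag_specimen ⊃ ¬archive_protocol); contrapositively O(archive_protocol ⊃ flag_specimen). Since O(archive_protocol) holds, K gives O(flag_specimen).
So O(flag_specimen) holds — flag_specimen is obligatory. None of the other listed options is made obligatory by any chain of premises.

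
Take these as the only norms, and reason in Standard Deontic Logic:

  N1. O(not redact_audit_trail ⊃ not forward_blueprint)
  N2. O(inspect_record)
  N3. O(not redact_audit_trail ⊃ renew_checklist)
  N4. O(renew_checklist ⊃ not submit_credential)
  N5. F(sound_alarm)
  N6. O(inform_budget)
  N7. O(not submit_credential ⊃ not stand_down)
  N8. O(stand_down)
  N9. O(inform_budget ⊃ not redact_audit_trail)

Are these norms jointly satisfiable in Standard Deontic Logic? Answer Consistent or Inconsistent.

Premise 8 gives O(stand_down).
Premise 7 is O(not submit_credential ⊃ not stand_down); contrapositively O(stand_down ⊃ submit_credential). Since O(stand_down) holds, K gives O(submit_credential).
The contrapositive of premise 4 (O(renew_checklist ⊃ not submit_credential)) is O(submit_credential ⊃ not renew_checklist), and O(submit_credential) is already established, so O(not renew_checklist).
Premise 3 is O(not redact_audit_trail ⊃ renew_checklist); contrapositively O(not renew_checklist ⊃ redact_audit_trail). Since O(not renew_checklist) holds, K gives O(redact_audit_trail).
Premise 9 is O(inform_budget ⊃ not redact_audit_trail); contrapositively O(redact_audit_trail ⊃ not inform_budget). Since O(redact_audit_trail) holds, K gives O(not inform_budget).
However, premise 6 gives O(inform_budget).
We now have both O(not inform_budget) and O(inform_budget) — inform_budget is simultaneously obligatory and forbidden, violating the D-axiom.

Inconsistent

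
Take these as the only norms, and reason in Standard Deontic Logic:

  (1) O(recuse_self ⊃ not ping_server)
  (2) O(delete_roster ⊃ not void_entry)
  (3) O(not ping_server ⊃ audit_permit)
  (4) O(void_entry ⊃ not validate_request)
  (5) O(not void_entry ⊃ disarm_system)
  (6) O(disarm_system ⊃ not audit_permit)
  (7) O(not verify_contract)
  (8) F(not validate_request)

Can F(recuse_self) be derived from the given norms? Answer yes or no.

F(not validate_request) at premise 8 means O(validate_request).
Premise 4 is O(void_entry ⊃ not validate_request); contrapositively O(validate_request ⊃ not void_entry). Since O(validate_request) holds, K gives O(not void_entry).
Premise 5 is O(not void_entry ⊃ disarm_system); since O(not void_entry), deontic closure gives O(disarm_system).
Applying K to premise 6 (O(disarm_system ⊃ not audit_permit)) and O(disarm_system) yields O(not audit_permit).
Premise 3, O(not ping_server ⊃ audit_permit), contraposes to O(not audit_permit ⊃ ping_server); with O(not audit_permit) we get O(ping_server).
The contrapositive of premise 1 (O(recuse_self ⊃ not ping_server)) is O(ping_server ⊃ not recuse_self), and O(ping_server) is already established, so O(not recuse_self).
Premises 2, 7 do not contribute to this derivation.
So O(not recuse_self) holds, i.e. F(recuse_self). The claim follows.

Yes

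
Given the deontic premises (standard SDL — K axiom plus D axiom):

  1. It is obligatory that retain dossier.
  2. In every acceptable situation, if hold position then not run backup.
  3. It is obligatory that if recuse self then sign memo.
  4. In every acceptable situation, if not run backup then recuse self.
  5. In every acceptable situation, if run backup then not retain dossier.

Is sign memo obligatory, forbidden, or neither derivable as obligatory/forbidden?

Premise 1 states O(retain_dossier) outright.
Premise 5 is O(run_backup → ¬retain_dossier); contrapositively O(retain_dossier → ¬run_backup). Since O(retain_dossier) holds, K gives O(¬run_backup).
From O(¬run_backup) and premise 4, O(¬run_backup → recuse_self), we obtain O(recuse_self).
From O(recuse_self) and premise 3, O(recuse_self → sign_memo), we obtain O(sign_memo).
Premise 2 does not contribute to this derivation.
Hence sign_memo is obligatory.

Obligatory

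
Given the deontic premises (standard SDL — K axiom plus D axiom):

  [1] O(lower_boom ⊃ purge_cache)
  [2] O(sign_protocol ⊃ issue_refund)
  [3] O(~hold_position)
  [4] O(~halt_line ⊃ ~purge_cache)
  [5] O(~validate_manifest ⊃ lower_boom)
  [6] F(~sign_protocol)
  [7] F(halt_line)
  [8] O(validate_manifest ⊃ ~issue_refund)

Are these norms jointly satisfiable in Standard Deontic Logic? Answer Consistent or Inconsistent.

Inconsistent

Premise 6, F(~sign_protocol), is equivalent to O(sign_protocol).
With premise 2, O(sign_protocol ⊃ issue_refund), the K-axiom yields O(issue_refund).
The contrapositive of premise 8 (O(validate_manifest ⊃ ~issue_refund)) is O(issue_refund ⊃ ~validate_manifest), and O(issue_refund) is already established, so O(~validate_manifest).
Applying K to premise 5 (O(~validate_manifest ⊃ lower_boom)) and O(~validate_manifest) yields O(lower_boom).
Premise 1 is O(lower_boom ⊃ purge_cache); since O(lower_boom), deontic closure gives O(purge_cache).
Premise 4 is O(~halt_line ⊃ ~purge_cache); contrapositively O(purge_cache ⊃ halt_line). Since O(purge_cache) holds, K gives O(halt_line).
But premise 7, F(halt_line), means O(~halt_line).
We now have both O(halt_line) and O(~halt_line) — halt_line is simultaneously obligatory and forbidden, violating the D-axiom.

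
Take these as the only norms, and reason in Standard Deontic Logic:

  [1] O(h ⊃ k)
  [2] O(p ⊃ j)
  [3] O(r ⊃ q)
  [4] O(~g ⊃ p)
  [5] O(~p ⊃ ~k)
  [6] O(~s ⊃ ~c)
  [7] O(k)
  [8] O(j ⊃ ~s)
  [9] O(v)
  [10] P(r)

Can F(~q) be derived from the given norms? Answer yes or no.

No

Premise 3 is O(r ⊃ q), but O(r) is not derivable from the premises (the permission P(r) asserts only ~O(~r), not O(r)), so it does not yield O(q).
No other premise forces O(q). An ideal world satisfying every premise can still have ~q true, so F(~q) is not derivable.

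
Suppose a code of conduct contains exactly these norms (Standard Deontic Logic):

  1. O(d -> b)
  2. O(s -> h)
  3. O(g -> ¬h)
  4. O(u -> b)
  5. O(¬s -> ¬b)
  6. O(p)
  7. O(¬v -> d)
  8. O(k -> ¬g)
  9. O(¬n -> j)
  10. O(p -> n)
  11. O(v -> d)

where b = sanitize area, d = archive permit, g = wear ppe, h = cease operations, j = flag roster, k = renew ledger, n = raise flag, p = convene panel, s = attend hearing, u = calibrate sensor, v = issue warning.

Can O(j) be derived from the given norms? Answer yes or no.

No

Premise 9 is O(¬n -> j), but O(¬n) is not derivable from the premises, so it does not yield O(j).
No other premise forces O(j). An ideal world satisfying every premise can still have j false, so O(j) is not derivable.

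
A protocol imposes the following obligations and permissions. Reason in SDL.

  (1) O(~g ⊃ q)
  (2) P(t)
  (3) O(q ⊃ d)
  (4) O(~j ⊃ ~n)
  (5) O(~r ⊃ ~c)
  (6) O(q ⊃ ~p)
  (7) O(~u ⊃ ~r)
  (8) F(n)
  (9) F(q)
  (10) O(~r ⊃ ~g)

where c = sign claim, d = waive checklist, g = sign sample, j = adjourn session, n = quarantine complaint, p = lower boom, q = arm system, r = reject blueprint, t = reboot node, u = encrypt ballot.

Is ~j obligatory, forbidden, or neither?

Premise 4 is O(~j ⊃ ~n); even if O(~n) held, inferring O(~j) would be affirming the consequent — invalid.
No premise or chain of K-axiom applications forces O(~j), and none forces O(j). So ~j is neither obligatory nor forbidden under these norms.

Neither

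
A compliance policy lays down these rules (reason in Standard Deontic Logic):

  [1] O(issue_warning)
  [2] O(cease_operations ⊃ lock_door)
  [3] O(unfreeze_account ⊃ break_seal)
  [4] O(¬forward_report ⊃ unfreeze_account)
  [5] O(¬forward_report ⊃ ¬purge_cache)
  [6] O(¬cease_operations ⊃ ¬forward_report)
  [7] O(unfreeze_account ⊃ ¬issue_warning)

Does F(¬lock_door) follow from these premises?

Yes

Premise 1 gives O(issue_warning).
Premise 7 is O(unfreeze_account ⊃ ¬issue_warning); contrapositively O(issue_warning ⊃ ¬unfreeze_account). Since O(issue_warning) holds, K gives O(¬unfreeze_account).
The contrapositive of premise 4 (O(¬forward_report ⊃ unfreeze_account)) is O(¬unfreeze_account ⊃ forward_report), and O(¬unfreeze_account) is already established, so O(forward_report).
The contrapositive of premise 6 (O(¬cease_operations ⊃ ¬forward_report)) is O(forward_report ⊃ cease_operations), and O(forward_report) is already established, so O(cease_operations).
With premise 2, O(cease_operations ⊃ lock_door), the K-axiom yields O(lock_door).
Premises 3, 5 do not contribute to this derivation.
So O(lock_door) holds, i.e. F(¬lock_door). The claim follows.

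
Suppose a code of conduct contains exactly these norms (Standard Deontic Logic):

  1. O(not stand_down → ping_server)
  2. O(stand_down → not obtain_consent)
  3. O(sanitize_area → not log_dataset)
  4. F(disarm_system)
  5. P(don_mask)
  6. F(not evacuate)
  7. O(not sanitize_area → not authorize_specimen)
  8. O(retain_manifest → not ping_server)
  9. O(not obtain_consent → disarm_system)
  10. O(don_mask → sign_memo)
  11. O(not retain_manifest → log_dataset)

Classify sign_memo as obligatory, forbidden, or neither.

Neither

Premise 10 is O(don_mask → sign_memo), but O(don_mask) is not derivable from the premises (the permission P(don_mask) asserts only not O(not don_mask), not O(don_mask)), so it does not yield O(sign_memo).
No premise or chain of K-axiom applications forces O(sign_memo), and none forces O(not sign_memo). So sign_memo is neither obligatory nor forbidden under these norms.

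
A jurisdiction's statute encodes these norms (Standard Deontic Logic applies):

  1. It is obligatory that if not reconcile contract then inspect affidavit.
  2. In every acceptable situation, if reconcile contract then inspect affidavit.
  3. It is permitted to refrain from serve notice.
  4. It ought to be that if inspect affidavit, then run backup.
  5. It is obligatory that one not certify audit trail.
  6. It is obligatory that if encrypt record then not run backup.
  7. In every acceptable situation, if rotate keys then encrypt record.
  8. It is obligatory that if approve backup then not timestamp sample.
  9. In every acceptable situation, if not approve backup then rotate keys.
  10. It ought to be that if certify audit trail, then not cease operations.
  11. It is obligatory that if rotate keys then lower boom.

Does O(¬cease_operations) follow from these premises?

No

Premise 10 is O(certify_audit_trail → ¬cease_operations), but O(certify_audit_trail) is not derivable from the premises, so it does not yield O(¬cease_operations).
No other premise forces O(¬cease_operations). An ideal world satisfying every premise can still have ¬cease_operations false, so O(¬cease_operations) is not derivable.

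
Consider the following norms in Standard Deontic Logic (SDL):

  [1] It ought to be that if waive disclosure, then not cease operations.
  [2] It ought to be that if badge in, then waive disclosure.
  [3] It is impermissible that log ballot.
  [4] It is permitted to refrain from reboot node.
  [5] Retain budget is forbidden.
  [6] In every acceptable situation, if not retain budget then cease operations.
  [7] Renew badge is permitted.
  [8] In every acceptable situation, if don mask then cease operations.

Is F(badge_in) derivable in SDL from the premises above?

Premise 5, F(retain_budget), is equivalent to O(¬retain_budget).
With premise 6, O(¬retain_budget → cease_operations), the K-axiom yields O(cease_operations).
Premise 1, O(waive_disclosure → ¬cease_operations), contraposes to O(cease_operations → ¬waive_disclosure); with O(cease_operations) we get O(¬waive_disclosure).
The contrapositive of premise 2 (O(badge_in → waive_disclosure)) is O(¬waive_disclosure → ¬badge_in), and O(¬waive_disclosure) is already established, so O(¬badge_in).
Premises 3, 4, 7, 8 do not contribute to this derivation.
So O(¬badge_in) holds, i.e. F(badge_in). The claim follows.

Yes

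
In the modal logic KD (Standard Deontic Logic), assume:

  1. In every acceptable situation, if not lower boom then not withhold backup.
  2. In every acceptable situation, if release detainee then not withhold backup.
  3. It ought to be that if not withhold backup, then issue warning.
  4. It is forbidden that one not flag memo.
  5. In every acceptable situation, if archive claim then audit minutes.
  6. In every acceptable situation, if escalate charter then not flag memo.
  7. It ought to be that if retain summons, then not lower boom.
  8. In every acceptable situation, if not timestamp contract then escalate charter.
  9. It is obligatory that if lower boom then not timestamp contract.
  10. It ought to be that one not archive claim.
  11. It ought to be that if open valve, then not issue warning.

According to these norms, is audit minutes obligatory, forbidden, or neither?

Premise 5 is O(archive_claim → audit_minutes), but O(archive_claim) is not derivable from the premises, so it does not yield O(audit_minutes).
No premise or chain of K-axiom applications forces O(audit_minutes), and none forces O(¬audit_minutes). So audit_minutes is neither obligatory nor forbidden under these norms.

Neither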